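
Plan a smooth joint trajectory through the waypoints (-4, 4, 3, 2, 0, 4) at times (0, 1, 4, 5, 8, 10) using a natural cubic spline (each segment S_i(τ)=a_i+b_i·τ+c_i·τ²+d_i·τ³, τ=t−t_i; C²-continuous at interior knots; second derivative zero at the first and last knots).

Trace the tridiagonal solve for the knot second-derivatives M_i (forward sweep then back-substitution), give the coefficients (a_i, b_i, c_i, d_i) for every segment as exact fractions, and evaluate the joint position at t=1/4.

Δ: Δ0=8, Δ1=-1/3, Δ2=-1, Δ3=-2/3, Δ4=2
row 1: diag=8, rhs=-50; c'=3/8, d'=-25/4
row 2: denom=8−3·3/8=55/8; d'=(-4−3·-25/4)/(55/8)=118/55
row 3: denom=8−1·8/55=432/55; d'=(2−1·118/55)/(432/55)=-1/54
row 4: denom=10−3·55/144=425/48; d'=(16−3·-1/54)/(425/48)=136/75
back: M4=136/75
back: M3=-1/54−55/144·136/75=-32/45
back: M2=118/55−8/55·-32/45=506/225
back: M1=-25/4−3/8·506/225=-532/75
M: M0=0, M1=-532/75, M2=506/225, M3=-32/45, M4=136/75, M5=0
seg 0: a=-4, c=M0/2=0, d=(M1−M0)/(6·1)=-266/225, b=Δ0−h0·(2M0+M1)/6=2066/225
seg 1: a=4, c=M1/2=-266/75, d=(M2−M1)/(6·3)=1051/2025, b=Δ1−h1·(2M1+M2)/6=1268/225
seg 2: a=3, c=M2/2=253/225, d=(M3−M2)/(6·1)=-37/75, b=Δ2−h2·(2M2+M3)/6=-367/225
seg 3: a=2, c=M3/2=-16/45, d=(M4−M3)/(6·3)=284/2025, b=Δ3−h3·(2M3+M4)/6=-194/225
seg 4: a=0, c=M4/2=68/75, d=(M5−M4)/(6·2)=-34/225, b=Δ4−h4·(2M4+M5)/6=178/225
t_q=1/4 → seg 0, τ=1/4; S=-4+2066/225·τ+0·τ²+-266/225·τ³=-827/480

  seg 0: a=-4 b=2066/225 c=0 d=-266/225
  seg 1: a=4 b=1268/225 c=-266/75 d=1051/2025
  seg 2: a=3 b=-367/225 c=253/225 d=-37/75
  seg 3: a=2 b=-194/225 c=-16/45 d=284/2025
  seg 4: a=0 b=178/225 c=68/75 d=-34/225
S(1/4) = -827/480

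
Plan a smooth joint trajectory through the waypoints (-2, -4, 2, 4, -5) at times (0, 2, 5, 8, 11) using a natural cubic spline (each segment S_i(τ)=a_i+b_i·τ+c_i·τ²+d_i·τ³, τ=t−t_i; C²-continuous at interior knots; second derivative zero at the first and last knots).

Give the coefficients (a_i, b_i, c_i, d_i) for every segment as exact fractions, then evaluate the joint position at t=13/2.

  seg 0: a=-2 b=-347/207 c=0 d=35/207
  seg 1: a=-4 b=73/207 c=70/69 d=-289/1863
  seg 2: a=2 b=466/207 c=-79/207 d=-91/1863
  seg 3: a=4 b=-281/207 c=-170/207 d=170/1863
S(13/2) = 801/184

Δ: Δ0=-1, Δ1=2, Δ2=2/3, Δ3=-3
row 1: diag=10, rhs=18; c'=3/10, d'=9/5
row 2: denom=12−3·3/10=111/10; d'=(-8−3·9/5)/(111/10)=-134/111
row 3: denom=12−3·10/37=414/37; d'=(-22−3·-134/111)/(414/37)=-340/207
back: M3=-340/207
back: M2=-134/111−10/37·-340/207=-158/207
back: M1=9/5−3/10·-158/207=140/69
M: M0=0, M1=140/69, M2=-158/207, M3=-340/207, M4=0
seg 0: a=-2, c=M0/2=0, d=(M1−M0)/(6·2)=35/207, b=Δ0−h0·(2M0+M1)/6=-347/207
seg 1: a=-4, c=M1/2=70/69, d=(M2−M1)/(6·3)=-289/1863, b=Δ1−h1·(2M1+M2)/6=73/207
seg 2: a=2, c=M2/2=-79/207, d=(M3−M2)/(6·3)=-91/1863, b=Δ2−h2·(2M2+M3)/6=466/207
seg 3: a=4, c=M3/2=-170/207, d=(M4−M3)/(6·3)=170/1863, b=Δ3−h3·(2M3+M4)/6=-281/207
t_q=13/2 → seg 2, τ=3/2; S=2+466/207·τ+-79/207·τ²+-91/1863·τ³=801/184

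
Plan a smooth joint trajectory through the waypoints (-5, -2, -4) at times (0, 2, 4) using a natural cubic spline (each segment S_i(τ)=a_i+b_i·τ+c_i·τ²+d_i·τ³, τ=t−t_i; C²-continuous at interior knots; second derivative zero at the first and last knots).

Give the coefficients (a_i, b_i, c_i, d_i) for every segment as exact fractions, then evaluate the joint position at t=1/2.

Δ: Δ0=3/2, Δ1=-1
row 1: diag=8, rhs=-15; c'=1/4, d'=-15/8
back: M1=-15/8
M: M0=0, M1=-15/8, M2=0
seg 0: a=-5, c=M0/2=0, d=(M1−M0)/(6·2)=-5/32, b=Δ0−h0·(2M0+M1)/6=17/8
seg 1: a=-2, c=M1/2=-15/16, d=(M2−M1)/(6·2)=5/32, b=Δ1−h1·(2M1+M2)/6=1/4
t_q=1/2 → seg 0, τ=1/2; S=-5+17/8·τ+0·τ²+-5/32·τ³=-1013/256

  seg 0: a=-5 b=17/8 c=0 d=-5/32
  seg 1: a=-2 b=1/4 c=-15/16 d=5/32
S(1/2) = -1013/256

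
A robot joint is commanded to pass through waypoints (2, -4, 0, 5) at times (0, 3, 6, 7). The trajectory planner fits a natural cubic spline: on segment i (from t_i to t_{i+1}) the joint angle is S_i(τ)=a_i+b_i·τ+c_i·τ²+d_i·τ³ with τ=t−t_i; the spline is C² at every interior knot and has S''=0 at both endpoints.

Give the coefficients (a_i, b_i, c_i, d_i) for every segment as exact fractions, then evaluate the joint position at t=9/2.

  seg 0: a=2 b=-221/87 c=0 d=47/783
  seg 1: a=-4 b=-80/87 c=47/87 d=55/783
  seg 2: a=0 b=367/87 c=34/29 d=-34/87
S(9/2) = -911/232

Δ: Δ0=-2, Δ1=4/3, Δ2=5
row 1: diag=12, rhs=20; c'=1/4, d'=5/3
row 2: denom=8−3·1/4=29/4; d'=(22−3·5/3)/(29/4)=68/29
back: M2=68/29
back: M1=5/3−1/4·68/29=94/87
M: M0=0, M1=94/87, M2=68/29, M3=0
seg 0: a=2, c=M0/2=0, d=(M1−M0)/(6·3)=47/783, b=Δ0−h0·(2M0+M1)/6=-221/87
seg 1: a=-4, c=M1/2=47/87, d=(M2−M1)/(6·3)=55/783, b=Δ1−h1·(2M1+M2)/6=-80/87
seg 2: a=0, c=M2/2=34/29, d=(M3−M2)/(6·1)=-34/87, b=Δ2−h2·(2M2+M3)/6=367/87
t_q=9/2 → seg 1, τ=3/2; S=-4+-80/87·τ+47/87·τ²+55/783·τ³=-911/232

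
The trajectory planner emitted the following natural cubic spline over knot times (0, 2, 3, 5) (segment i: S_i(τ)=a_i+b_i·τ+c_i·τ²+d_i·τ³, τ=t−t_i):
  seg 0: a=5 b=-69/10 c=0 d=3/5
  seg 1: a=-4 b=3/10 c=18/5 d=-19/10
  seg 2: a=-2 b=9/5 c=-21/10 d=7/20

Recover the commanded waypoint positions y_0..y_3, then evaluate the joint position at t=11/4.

y_0 = S_0(0) = a_0 = 5
y_1 = S_1(0) = a_1 = -4
y_2 = S_2(0) = a_2 = -2
y_3 = S_2(2) = -4
t_q=11/4 is in segment 1 (τ=3/4); S_1(τ)=-1633/640

y_0=5 y_1=-4 y_2=-2 y_3=-4
S(11/4) = -1633/640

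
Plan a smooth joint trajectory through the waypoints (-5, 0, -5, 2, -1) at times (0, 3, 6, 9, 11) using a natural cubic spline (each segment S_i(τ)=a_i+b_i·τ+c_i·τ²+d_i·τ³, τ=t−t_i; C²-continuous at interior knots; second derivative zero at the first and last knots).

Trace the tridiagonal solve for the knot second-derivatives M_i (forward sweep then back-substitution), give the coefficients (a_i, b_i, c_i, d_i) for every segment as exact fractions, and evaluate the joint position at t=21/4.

Δ: Δ0=5/3, Δ1=-5/3, Δ2=7/3, Δ3=-3/2
row 1: diag=12, rhs=-20; c'=1/4, d'=-5/3
row 2: denom=12−3·1/4=45/4; d'=(24−3·-5/3)/(45/4)=116/45
row 3: denom=10−3·4/15=46/5; d'=(-23−3·116/45)/(46/5)=-461/138
back: M3=-461/138
back: M2=116/45−4/15·-461/138=718/207
back: M1=-5/3−1/4·718/207=-1049/414
M: M0=0, M1=-1049/414, M2=718/207, M3=-461/138, M4=0
seg 0: a=-5, c=M0/2=0, d=(M1−M0)/(6·3)=-1049/7452, b=Δ0−h0·(2M0+M1)/6=2429/828
seg 1: a=0, c=M1/2=-1049/828, d=(M2−M1)/(6·3)=2485/7452, b=Δ1−h1·(2M1+M2)/6=-359/414
seg 2: a=-5, c=M2/2=359/207, d=(M3−M2)/(6·3)=-2819/7452, b=Δ2−h2·(2M2+M3)/6=443/828
seg 3: a=2, c=M3/2=-461/276, d=(M4−M3)/(6·2)=461/1656, b=Δ3−h3·(2M3+M4)/6=301/414
t_q=21/4 → seg 1, τ=9/4; S=0+-359/414·τ+-1049/828·τ²+2485/7452·τ³=-1169/256

  seg 0: a=-5 b=2429/828 c=0 d=-1049/7452
  seg 1: a=0 b=-359/414 c=-1049/828 d=2485/7452
  seg 2: a=-5 b=443/828 c=359/207 d=-2819/7452
  seg 3: a=2 b=301/414 c=-461/276 d=461/1656
S(21/4) = -1169/256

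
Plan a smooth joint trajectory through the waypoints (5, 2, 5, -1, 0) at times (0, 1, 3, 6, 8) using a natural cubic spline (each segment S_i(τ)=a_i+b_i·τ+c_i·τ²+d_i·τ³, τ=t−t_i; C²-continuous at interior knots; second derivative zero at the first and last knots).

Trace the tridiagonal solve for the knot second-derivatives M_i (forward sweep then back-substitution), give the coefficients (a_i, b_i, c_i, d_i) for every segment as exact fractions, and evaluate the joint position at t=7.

  seg 0: a=5 b=-175/44 c=0 d=43/44
  seg 1: a=2 b=-23/22 c=129/44 d=-73/88
  seg 2: a=5 b=8/11 c=-45/22 d=25/66
  seg 3: a=-1 b=-29/22 c=15/11 d=-5/22
S(7) = -13/11

Δ: Δ0=-3, Δ1=3/2, Δ2=-2, Δ3=1/2
row 1: diag=6, rhs=27; c'=1/3, d'=9/2
row 2: denom=10−2·1/3=28/3; d'=(-21−2·9/2)/(28/3)=-45/14
row 3: denom=10−3·9/28=253/28; d'=(15−3·-45/14)/(253/28)=30/11
back: M3=30/11
back: M2=-45/14−9/28·30/11=-45/11
back: M1=9/2−1/3·-45/11=129/22
M: M0=0, M1=129/22, M2=-45/11, M3=30/11, M4=0
seg 0: a=5, c=M0/2=0, d=(M1−M0)/(6·1)=43/44, b=Δ0−h0·(2M0+M1)/6=-175/44
seg 1: a=2, c=M1/2=129/44, d=(M2−M1)/(6·2)=-73/88, b=Δ1−h1·(2M1+M2)/6=-23/22
seg 2: a=5, c=M2/2=-45/22, d=(M3−M2)/(6·3)=25/66, b=Δ2−h2·(2M2+M3)/6=8/11
seg 3: a=-1, c=M3/2=15/11, d=(M4−M3)/(6·2)=-5/22, b=Δ3−h3·(2M3+M4)/6=-29/22
t_q=7 → seg 3, τ=1; S=-1+-29/22·τ+15/11·τ²+-5/22·τ³=-13/11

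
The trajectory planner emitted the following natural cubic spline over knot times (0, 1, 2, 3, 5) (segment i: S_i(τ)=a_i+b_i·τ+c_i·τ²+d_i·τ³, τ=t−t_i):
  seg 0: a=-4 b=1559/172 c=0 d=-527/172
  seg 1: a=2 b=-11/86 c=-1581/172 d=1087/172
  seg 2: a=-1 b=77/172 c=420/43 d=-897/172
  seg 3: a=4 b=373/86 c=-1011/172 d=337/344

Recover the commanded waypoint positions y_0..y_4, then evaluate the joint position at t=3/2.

y_0 = S_0(0) = a_0 = -4
y_1 = S_1(0) = a_1 = 2
y_2 = S_2(0) = a_2 = -1
y_3 = S_3(0) = a_3 = 4
y_4 = S_3(2) = -3
t_q=3/2 is in segment 1 (τ=1/2); S_1(τ)=589/1376

y_0=-4 y_1=2 y_2=-1 y_3=4 y_4=-3
S(3/2) = 589/1376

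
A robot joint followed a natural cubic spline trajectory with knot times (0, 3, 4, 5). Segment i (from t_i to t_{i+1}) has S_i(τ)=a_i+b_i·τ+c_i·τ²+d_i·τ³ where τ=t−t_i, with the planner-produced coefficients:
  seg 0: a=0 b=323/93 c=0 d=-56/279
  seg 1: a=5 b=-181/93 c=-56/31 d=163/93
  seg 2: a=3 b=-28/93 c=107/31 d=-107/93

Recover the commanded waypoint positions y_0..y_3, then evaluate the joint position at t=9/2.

y_0=0 y_1=5 y_2=3 y_3=5
S(9/2) = 885/248

y_0 = S_0(0) = a_0 = 0
y_1 = S_1(0) = a_1 = 5
y_2 = S_2(0) = a_2 = 3
y_3 = S_2(1) = 5
t_q=9/2 is in segment 2 (τ=1/2); S_2(τ)=885/248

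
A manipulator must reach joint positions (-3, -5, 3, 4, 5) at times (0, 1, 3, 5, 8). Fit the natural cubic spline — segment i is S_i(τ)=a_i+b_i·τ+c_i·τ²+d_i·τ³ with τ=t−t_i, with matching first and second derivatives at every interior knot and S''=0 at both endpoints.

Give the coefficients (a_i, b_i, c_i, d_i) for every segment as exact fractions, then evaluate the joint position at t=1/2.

  seg 0: a=-3 b=-509/156 c=0 d=197/156
  seg 1: a=-5 b=41/78 c=197/52 d=-40/39
  seg 2: a=3 b=263/78 c=-123/52 d=145/312
  seg 3: a=4 b=-20/39 c=11/26 d=-11/234
S(1/2) = -1861/416

Δ: Δ0=-2, Δ1=4, Δ2=1/2, Δ3=1/3
row 1: diag=6, rhs=36; c'=1/3, d'=6
row 2: denom=8−2·1/3=22/3; d'=(-21−2·6)/(22/3)=-9/2
row 3: denom=10−2·3/11=104/11; d'=(-1−2·-9/2)/(104/11)=11/13
back: M3=11/13
back: M2=-9/2−3/11·11/13=-123/26
back: M1=6−1/3·-123/26=197/26
M: M0=0, M1=197/26, M2=-123/26, M3=11/13, M4=0
seg 0: a=-3, c=M0/2=0, d=(M1−M0)/(6·1)=197/156, b=Δ0−h0·(2M0+M1)/6=-509/156
seg 1: a=-5, c=M1/2=197/52, d=(M2−M1)/(6·2)=-40/39, b=Δ1−h1·(2M1+M2)/6=41/78
seg 2: a=3, c=M2/2=-123/52, d=(M3−M2)/(6·2)=145/312, b=Δ2−h2·(2M2+M3)/6=263/78
seg 3: a=4, c=M3/2=11/26, d=(M4−M3)/(6·3)=-11/234, b=Δ3−h3·(2M3+M4)/6=-20/39
t_q=1/2 → seg 0, τ=1/2; S=-3+-509/156·τ+0·τ²+197/156·τ³=-1861/416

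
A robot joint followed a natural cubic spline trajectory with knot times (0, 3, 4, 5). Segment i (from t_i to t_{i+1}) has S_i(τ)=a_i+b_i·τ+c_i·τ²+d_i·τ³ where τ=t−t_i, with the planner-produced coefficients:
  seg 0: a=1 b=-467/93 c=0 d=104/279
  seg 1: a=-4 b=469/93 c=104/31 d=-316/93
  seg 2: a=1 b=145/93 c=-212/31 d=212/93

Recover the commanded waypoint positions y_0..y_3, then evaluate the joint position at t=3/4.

y_0=1 y_1=-4 y_2=1 y_3=-2
S(3/4) = -647/248

y_0 = S_0(0) = a_0 = 1
y_1 = S_1(0) = a_1 = -4
y_2 = S_2(0) = a_2 = 1
y_3 = S_2(1) = -2
t_q=3/4 is in segment 0 (τ=3/4); S_0(τ)=-647/248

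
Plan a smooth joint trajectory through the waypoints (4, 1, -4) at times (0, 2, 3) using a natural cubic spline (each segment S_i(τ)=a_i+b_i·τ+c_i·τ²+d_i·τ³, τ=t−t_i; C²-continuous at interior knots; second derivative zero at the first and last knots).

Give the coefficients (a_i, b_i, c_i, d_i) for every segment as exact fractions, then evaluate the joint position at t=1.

Δ: Δ0=-3/2, Δ1=-5
row 1: diag=6, rhs=-21; c'=1/6, d'=-7/2
back: M1=-7/2
M: M0=0, M1=-7/2, M2=0
seg 0: a=4, c=M0/2=0, d=(M1−M0)/(6·2)=-7/24, b=Δ0−h0·(2M0+M1)/6=-1/3
seg 1: a=1, c=M1/2=-7/4, d=(M2−M1)/(6·1)=7/12, b=Δ1−h1·(2M1+M2)/6=-23/6
t_q=1 → seg 0, τ=1; S=4+-1/3·τ+0·τ²+-7/24·τ³=27/8

  seg 0: a=4 b=-1/3 c=0 d=-7/24
  seg 1: a=1 b=-23/6 c=-7/4 d=7/12
S(1) = 27/8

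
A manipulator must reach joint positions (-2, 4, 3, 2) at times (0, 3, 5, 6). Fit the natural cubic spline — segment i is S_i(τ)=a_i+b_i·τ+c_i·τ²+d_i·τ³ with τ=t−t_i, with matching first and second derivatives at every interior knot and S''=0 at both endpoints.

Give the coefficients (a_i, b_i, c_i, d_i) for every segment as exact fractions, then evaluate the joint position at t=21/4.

Δ: Δ0=2, Δ1=-1/2, Δ2=-1
row 1: diag=10, rhs=-15; c'=1/5, d'=-3/2
row 2: denom=6−2·1/5=28/5; d'=(-3−2·-3/2)/(28/5)=0
back: M2=0
back: M1=-3/2−1/5·0=-3/2
M: M0=0, M1=-3/2, M2=0, M3=0
seg 0: a=-2, c=M0/2=0, d=(M1−M0)/(6·3)=-1/12, b=Δ0−h0·(2M0+M1)/6=11/4
seg 1: a=4, c=M1/2=-3/4, d=(M2−M1)/(6·2)=1/8, b=Δ1−h1·(2M1+M2)/6=1/2
seg 2: a=3, c=M2/2=0, d=(M3−M2)/(6·1)=0, b=Δ2−h2·(2M2+M3)/6=-1
t_q=21/4 → seg 2, τ=1/4; S=3+-1·τ+0·τ²+0·τ³=11/4

  seg 0: a=-2 b=11/4 c=0 d=-1/12
  seg 1: a=4 b=1/2 c=-3/4 d=1/8
  seg 2: a=3 b=-1 c=0 d=0
S(21/4) = 11/4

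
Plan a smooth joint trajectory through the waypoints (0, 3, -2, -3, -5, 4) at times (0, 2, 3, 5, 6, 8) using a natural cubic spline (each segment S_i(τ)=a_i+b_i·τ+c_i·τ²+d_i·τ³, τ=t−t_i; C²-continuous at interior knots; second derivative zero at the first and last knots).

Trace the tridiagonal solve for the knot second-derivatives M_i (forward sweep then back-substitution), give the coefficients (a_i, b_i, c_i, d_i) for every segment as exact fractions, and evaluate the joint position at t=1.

Δ: Δ0=3/2, Δ1=-5, Δ2=-1/2, Δ3=-2, Δ4=9/2
row 1: diag=6, rhs=-39; c'=1/6, d'=-13/2
row 2: denom=6−1·1/6=35/6; d'=(27−1·-13/2)/(35/6)=201/35
row 3: denom=6−2·12/35=186/35; d'=(-9−2·201/35)/(186/35)=-239/62
row 4: denom=6−1·35/186=1081/186; d'=(39−1·-239/62)/(1081/186)=7971/1081
back: M4=7971/1081
back: M3=-239/62−35/186·7971/1081=-5667/1081
back: M2=201/35−12/35·-5667/1081=8151/1081
back: M1=-13/2−1/6·8151/1081=-8385/1081
M: M0=0, M1=-8385/1081, M2=8151/1081, M3=-5667/1081, M4=7971/1081, M5=0
seg 0: a=0, c=M0/2=0, d=(M1−M0)/(6·2)=-2795/4324, b=Δ0−h0·(2M0+M1)/6=8833/2162
seg 1: a=3, c=M1/2=-8385/2162, d=(M2−M1)/(6·1)=2756/1081, b=Δ1−h1·(2M1+M2)/6=-7937/2162
seg 2: a=-2, c=M2/2=8151/2162, d=(M3−M2)/(6·2)=-49/46, b=Δ2−h2·(2M2+M3)/6=-8171/2162
seg 3: a=-3, c=M3/2=-5667/2162, d=(M4−M3)/(6·1)=2273/1081, b=Δ3−h3·(2M3+M4)/6=-3203/2162
seg 4: a=-5, c=M4/2=7971/2162, d=(M5−M4)/(6·2)=-2657/4324, b=Δ4−h4·(2M4+M5)/6=-899/2162
t_q=1 → seg 0, τ=1; S=0+8833/2162·τ+0·τ²+-2795/4324·τ³=14871/4324

  seg 0: a=0 b=8833/2162 c=0 d=-2795/4324
  seg 1: a=3 b=-7937/2162 c=-8385/2162 d=2756/1081
  seg 2: a=-2 b=-8171/2162 c=8151/2162 d=-49/46
  seg 3: a=-3 b=-3203/2162 c=-5667/2162 d=2273/1081
  seg 4: a=-5 b=-899/2162 c=7971/2162 d=-2657/4324
S(1) = 14871/4324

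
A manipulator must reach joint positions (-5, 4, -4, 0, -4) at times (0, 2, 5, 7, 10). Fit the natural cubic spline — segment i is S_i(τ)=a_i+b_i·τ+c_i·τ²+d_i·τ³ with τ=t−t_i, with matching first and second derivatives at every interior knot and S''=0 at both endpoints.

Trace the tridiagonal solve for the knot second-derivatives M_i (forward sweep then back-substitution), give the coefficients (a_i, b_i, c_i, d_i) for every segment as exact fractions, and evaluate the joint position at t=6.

Δ: Δ0=9/2, Δ1=-8/3, Δ2=2, Δ3=-4/3
row 1: diag=10, rhs=-43; c'=3/10, d'=-43/10
row 2: denom=10−3·3/10=91/10; d'=(28−3·-43/10)/(91/10)=409/91
row 3: denom=10−2·20/91=870/91; d'=(-20−2·409/91)/(870/91)=-1319/435
back: M3=-1319/435
back: M2=409/91−20/91·-1319/435=449/87
back: M1=-43/10−3/10·449/87=-848/145
M: M0=0, M1=-848/145, M2=449/87, M3=-1319/435, M4=0
seg 0: a=-5, c=M0/2=0, d=(M1−M0)/(6·2)=-212/435, b=Δ0−h0·(2M0+M1)/6=5611/870
seg 1: a=4, c=M1/2=-424/145, d=(M2−M1)/(6·3)=4789/7830, b=Δ1−h1·(2M1+M2)/6=523/870
seg 2: a=-4, c=M2/2=449/174, d=(M3−M2)/(6·2)=-99/145, b=Δ2−h2·(2M2+M3)/6=-187/435
seg 3: a=0, c=M3/2=-1319/870, d=(M4−M3)/(6·3)=1319/7830, b=Δ3−h3·(2M3+M4)/6=739/435
t_q=6 → seg 2, τ=1; S=-4+-187/435·τ+449/174·τ²+-99/145·τ³=-2203/870

  seg 0: a=-5 b=5611/870 c=0 d=-212/435
  seg 1: a=4 b=523/870 c=-424/145 d=4789/7830
  seg 2: a=-4 b=-187/435 c=449/174 d=-99/145
  seg 3: a=0 b=739/435 c=-1319/870 d=1319/7830
S(6) = -2203/870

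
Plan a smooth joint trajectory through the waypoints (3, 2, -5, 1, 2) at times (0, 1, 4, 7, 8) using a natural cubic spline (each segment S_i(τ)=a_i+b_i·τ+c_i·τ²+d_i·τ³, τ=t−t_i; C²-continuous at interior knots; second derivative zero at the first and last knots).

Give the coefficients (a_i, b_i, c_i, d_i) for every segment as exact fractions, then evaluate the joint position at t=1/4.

Δ: Δ0=-1, Δ1=-7/3, Δ2=2, Δ3=1
row 1: diag=8, rhs=-8; c'=3/8, d'=-1
row 2: denom=12−3·3/8=87/8; d'=(26−3·-1)/(87/8)=8/3
row 3: denom=8−3·8/29=208/29; d'=(-6−3·8/3)/(208/29)=-203/104
back: M3=-203/104
back: M2=8/3−8/29·-203/104=125/39
back: M1=-1−3/8·125/39=-229/104
M: M0=0, M1=-229/104, M2=125/39, M3=-203/104, M4=0
seg 0: a=3, c=M0/2=0, d=(M1−M0)/(6·1)=-229/624, b=Δ0−h0·(2M0+M1)/6=-395/624
seg 1: a=2, c=M1/2=-229/208, d=(M2−M1)/(6·3)=1687/5616, b=Δ1−h1·(2M1+M2)/6=-541/312
seg 2: a=-5, c=M2/2=125/78, d=(M3−M2)/(6·3)=-1609/5616, b=Δ2−h2·(2M2+M3)/6=-11/48
seg 3: a=1, c=M3/2=-203/208, d=(M4−M3)/(6·1)=203/624, b=Δ3−h3·(2M3+M4)/6=515/312
t_q=1/4 → seg 0, τ=1/4; S=3+-395/624·τ+0·τ²+-229/624·τ³=37753/13312

  seg 0: a=3 b=-395/624 c=0 d=-229/624
  seg 1: a=2 b=-541/312 c=-229/208 d=1687/5616
  seg 2: a=-5 b=-11/48 c=125/78 d=-1609/5616
  seg 3: a=1 b=515/312 c=-203/208 d=203/624
S(1/4) = 37753/13312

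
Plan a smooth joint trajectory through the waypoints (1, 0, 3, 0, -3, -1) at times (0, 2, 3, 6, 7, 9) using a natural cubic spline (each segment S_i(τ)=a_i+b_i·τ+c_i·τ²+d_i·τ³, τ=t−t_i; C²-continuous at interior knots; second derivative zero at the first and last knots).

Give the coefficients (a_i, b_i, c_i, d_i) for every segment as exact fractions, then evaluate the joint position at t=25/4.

Δ: Δ0=-1/2, Δ1=3, Δ2=-1, Δ3=-3, Δ4=1
row 1: diag=6, rhs=21; c'=1/6, d'=7/2
row 2: denom=8−1·1/6=47/6; d'=(-24−1·7/2)/(47/6)=-165/47
row 3: denom=8−3·18/47=322/47; d'=(-12−3·-165/47)/(322/47)=-3/14
row 4: denom=6−1·47/322=1885/322; d'=(24−1·-3/14)/(1885/322)=7797/1885
back: M4=7797/1885
back: M3=-3/14−47/322·7797/1885=-1542/1885
back: M2=-165/47−18/47·-1542/1885=-6027/1885
back: M1=7/2−1/6·-6027/1885=7602/1885
M: M0=0, M1=7602/1885, M2=-6027/1885, M3=-1542/1885, M4=7797/1885, M5=0
seg 0: a=1, c=M0/2=0, d=(M1−M0)/(6·2)=1267/3770, b=Δ0−h0·(2M0+M1)/6=-6953/3770
seg 1: a=0, c=M1/2=3801/1885, d=(M2−M1)/(6·1)=-4543/3770, b=Δ1−h1·(2M1+M2)/6=8251/3770
seg 2: a=3, c=M2/2=-6027/3770, d=(M3−M2)/(6·3)=23/174, b=Δ2−h2·(2M2+M3)/6=4913/1885
seg 3: a=0, c=M3/2=-771/1885, d=(M4−M3)/(6·1)=3113/3770, b=Δ3−h3·(2M3+M4)/6=-12881/3770
seg 4: a=-3, c=M4/2=7797/3770, d=(M5−M4)/(6·2)=-2599/7540, b=Δ4−h4·(2M4+M5)/6=-3313/1885
t_q=25/4 → seg 3, τ=1/4; S=0+-12881/3770·τ+-771/1885·τ²+3113/3770·τ³=-209151/241280

  seg 0: a=1 b=-6953/3770 c=0 d=1267/3770
  seg 1: a=0 b=8251/3770 c=3801/1885 d=-4543/3770
  seg 2: a=3 b=4913/1885 c=-6027/3770 d=23/174
  seg 3: a=0 b=-12881/3770 c=-771/1885 d=3113/3770
  seg 4: a=-3 b=-3313/1885 c=7797/3770 d=-2599/7540
S(25/4) = -209151/241280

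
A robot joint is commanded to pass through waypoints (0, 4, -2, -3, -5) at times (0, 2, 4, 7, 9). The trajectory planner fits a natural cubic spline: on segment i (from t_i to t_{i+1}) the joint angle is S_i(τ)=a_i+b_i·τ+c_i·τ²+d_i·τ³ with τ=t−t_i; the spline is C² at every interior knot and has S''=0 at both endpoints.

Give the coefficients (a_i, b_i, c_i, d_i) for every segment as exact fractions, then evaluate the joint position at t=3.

Δ: Δ0=2, Δ1=-3, Δ2=-1/3, Δ3=-1
row 1: diag=8, rhs=-30; c'=1/4, d'=-15/4
row 2: denom=10−2·1/4=19/2; d'=(16−2·-15/4)/(19/2)=47/19
row 3: denom=10−3·6/19=172/19; d'=(-4−3·47/19)/(172/19)=-217/172
back: M3=-217/172
back: M2=47/19−6/19·-217/172=247/86
back: M1=-15/4−1/4·247/86=-1537/344
M: M0=0, M1=-1537/344, M2=247/86, M3=-217/172, M4=0
seg 0: a=0, c=M0/2=0, d=(M1−M0)/(6·2)=-1537/4128, b=Δ0−h0·(2M0+M1)/6=3601/1032
seg 1: a=4, c=M1/2=-1537/688, d=(M2−M1)/(6·2)=2525/4128, b=Δ1−h1·(2M1+M2)/6=-505/516
seg 2: a=-2, c=M2/2=247/172, d=(M3−M2)/(6·3)=-79/344, b=Δ2−h2·(2M2+M3)/6=-2657/1032
seg 3: a=-3, c=M3/2=-217/344, d=(M4−M3)/(6·2)=217/2064, b=Δ3−h3·(2M3+M4)/6=-41/258
t_q=3 → seg 1, τ=1; S=4+-505/516·τ+-1537/688·τ²+2525/4128·τ³=1925/1376

  seg 0: a=0 b=3601/1032 c=0 d=-1537/4128
  seg 1: a=4 b=-505/516 c=-1537/688 d=2525/4128
  seg 2: a=-2 b=-2657/1032 c=247/172 d=-79/344
  seg 3: a=-3 b=-41/258 c=-217/344 d=217/2064
S(3) = 1925/1376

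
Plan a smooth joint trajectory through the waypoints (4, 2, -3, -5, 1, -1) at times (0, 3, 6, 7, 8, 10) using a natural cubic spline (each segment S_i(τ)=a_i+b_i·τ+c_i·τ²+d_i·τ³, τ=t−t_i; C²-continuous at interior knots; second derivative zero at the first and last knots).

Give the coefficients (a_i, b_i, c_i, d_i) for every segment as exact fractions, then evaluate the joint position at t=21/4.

  seg 0: a=4 b=-1316/1929 c=0 d=10/5787
  seg 1: a=2 b=-1226/1929 c=10/643 d=-77/643
  seg 2: a=-3 b=-7283/1929 c=-683/643 d=5474/1929
  seg 3: a=-5 b=5041/1929 c=4791/643 d=-7840/1929
  seg 4: a=1 b=10267/1929 c=-3049/643 d=3049/3858
S(21/4) = -29437/41152

Δ: Δ0=-2/3, Δ1=-5/3, Δ2=-2, Δ3=6, Δ4=-1
row 1: diag=12, rhs=-6; c'=1/4, d'=-1/2
row 2: denom=8−3·1/4=29/4; d'=(-2−3·-1/2)/(29/4)=-2/29
row 3: denom=4−1·4/29=112/29; d'=(48−1·-2/29)/(112/29)=697/56
row 4: denom=6−1·29/112=643/112; d'=(-42−1·697/56)/(643/112)=-6098/643
back: M4=-6098/643
back: M3=697/56−29/112·-6098/643=9582/643
back: M2=-2/29−4/29·9582/643=-1366/643
back: M1=-1/2−1/4·-1366/643=20/643
M: M0=0, M1=20/643, M2=-1366/643, M3=9582/643, M4=-6098/643, M5=0
seg 0: a=4, c=M0/2=0, d=(M1−M0)/(6·3)=10/5787, b=Δ0−h0·(2M0+M1)/6=-1316/1929
seg 1: a=2, c=M1/2=10/643, d=(M2−M1)/(6·3)=-77/643, b=Δ1−h1·(2M1+M2)/6=-1226/1929
seg 2: a=-3, c=M2/2=-683/643, d=(M3−M2)/(6·1)=5474/1929, b=Δ2−h2·(2M2+M3)/6=-7283/1929
seg 3: a=-5, c=M3/2=4791/643, d=(M4−M3)/(6·1)=-7840/1929, b=Δ3−h3·(2M3+M4)/6=5041/1929
seg 4: a=1, c=M4/2=-3049/643, d=(M5−M4)/(6·2)=3049/3858, b=Δ4−h4·(2M4+M5)/6=10267/1929
t_q=21/4 → seg 1, τ=9/4; S=2+-1226/1929·τ+10/643·τ²+-77/643·τ³=-29437/41152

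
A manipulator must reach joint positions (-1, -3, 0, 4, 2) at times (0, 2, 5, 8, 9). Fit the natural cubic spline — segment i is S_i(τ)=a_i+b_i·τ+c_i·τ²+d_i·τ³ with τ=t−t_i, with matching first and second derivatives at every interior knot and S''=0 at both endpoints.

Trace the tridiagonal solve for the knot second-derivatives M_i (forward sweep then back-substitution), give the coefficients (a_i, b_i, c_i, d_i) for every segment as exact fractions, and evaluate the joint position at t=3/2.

  seg 0: a=-1 b=-535/399 c=0 d=34/399
  seg 1: a=-3 b=-127/399 c=68/133 d=-86/3591
  seg 2: a=0 b=839/399 c=118/399 d=-661/3591
  seg 3: a=4 b=-436/399 c=-181/133 d=181/399
S(3/2) = -207/76

Δ: Δ0=-1, Δ1=1, Δ2=4/3, Δ3=-2
row 1: diag=10, rhs=12; c'=3/10, d'=6/5
row 2: denom=12−3·3/10=111/10; d'=(2−3·6/5)/(111/10)=-16/111
row 3: denom=8−3·10/37=266/37; d'=(-20−3·-16/111)/(266/37)=-362/133
back: M3=-362/133
back: M2=-16/111−10/37·-362/133=236/399
back: M1=6/5−3/10·236/399=136/133
M: M0=0, M1=136/133, M2=236/399, M3=-362/133, M4=0
seg 0: a=-1, c=M0/2=0, d=(M1−M0)/(6·2)=34/399, b=Δ0−h0·(2M0+M1)/6=-535/399
seg 1: a=-3, c=M1/2=68/133, d=(M2−M1)/(6·3)=-86/3591, b=Δ1−h1·(2M1+M2)/6=-127/399
seg 2: a=0, c=M2/2=118/399, d=(M3−M2)/(6·3)=-661/3591, b=Δ2−h2·(2M2+M3)/6=839/399
seg 3: a=4, c=M3/2=-181/133, d=(M4−M3)/(6·1)=181/399, b=Δ3−h3·(2M3+M4)/6=-436/399
t_q=3/2 → seg 0, τ=3/2; S=-1+-535/399·τ+0·τ²+34/399·τ³=-207/76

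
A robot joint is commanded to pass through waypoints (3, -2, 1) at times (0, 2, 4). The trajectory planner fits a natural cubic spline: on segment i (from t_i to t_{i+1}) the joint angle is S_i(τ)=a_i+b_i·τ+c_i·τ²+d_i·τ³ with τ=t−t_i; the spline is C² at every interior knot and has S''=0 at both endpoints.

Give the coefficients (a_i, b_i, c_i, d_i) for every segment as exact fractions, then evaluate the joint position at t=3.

  seg 0: a=3 b=-7/2 c=0 d=1/4
  seg 1: a=-2 b=-1/2 c=3/2 d=-1/4
S(3) = -5/4

Δ: Δ0=-5/2, Δ1=3/2
row 1: diag=8, rhs=24; c'=1/4, d'=3
back: M1=3
M: M0=0, M1=3, M2=0
seg 0: a=3, c=M0/2=0, d=(M1−M0)/(6·2)=1/4, b=Δ0−h0·(2M0+M1)/6=-7/2
seg 1: a=-2, c=M1/2=3/2, d=(M2−M1)/(6·2)=-1/4, b=Δ1−h1·(2M1+M2)/6=-1/2
t_q=3 → seg 1, τ=1; S=-2+-1/2·τ+3/2·τ²+-1/4·τ³=-5/4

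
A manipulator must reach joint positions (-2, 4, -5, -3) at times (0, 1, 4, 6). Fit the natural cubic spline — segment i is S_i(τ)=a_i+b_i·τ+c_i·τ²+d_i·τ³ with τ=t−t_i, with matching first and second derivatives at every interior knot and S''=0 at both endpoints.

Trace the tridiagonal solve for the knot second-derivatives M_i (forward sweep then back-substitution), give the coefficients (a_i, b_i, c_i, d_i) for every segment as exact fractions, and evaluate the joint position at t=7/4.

Δ: Δ0=6, Δ1=-3, Δ2=1
row 1: diag=8, rhs=-54; c'=3/8, d'=-27/4
row 2: denom=10−3·3/8=71/8; d'=(24−3·-27/4)/(71/8)=354/71
back: M2=354/71
back: M1=-27/4−3/8·354/71=-612/71
M: M0=0, M1=-612/71, M2=354/71, M3=0
seg 0: a=-2, c=M0/2=0, d=(M1−M0)/(6·1)=-102/71, b=Δ0−h0·(2M0+M1)/6=528/71
seg 1: a=4, c=M1/2=-306/71, d=(M2−M1)/(6·3)=161/213, b=Δ1−h1·(2M1+M2)/6=222/71
seg 2: a=-5, c=M2/2=177/71, d=(M3−M2)/(6·2)=-59/142, b=Δ2−h2·(2M2+M3)/6=-165/71
t_q=7/4 → seg 1, τ=3/4; S=4+222/71·τ+-306/71·τ²+161/213·τ³=19265/4544

  seg 0: a=-2 b=528/71 c=0 d=-102/71
  seg 1: a=4 b=222/71 c=-306/71 d=161/213
  seg 2: a=-5 b=-165/71 c=177/71 d=-59/142
S(7/4) = 19265/4544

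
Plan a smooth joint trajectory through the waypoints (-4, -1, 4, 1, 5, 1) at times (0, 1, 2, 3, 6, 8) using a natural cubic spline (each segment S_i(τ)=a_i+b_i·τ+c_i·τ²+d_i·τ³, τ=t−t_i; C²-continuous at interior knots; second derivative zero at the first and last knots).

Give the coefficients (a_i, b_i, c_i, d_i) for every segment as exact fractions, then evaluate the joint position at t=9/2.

  seg 0: a=-4 b=5717/3075 c=0 d=3508/3075
  seg 1: a=-1 b=16241/3075 c=3508/1025 d=-2278/615
  seg 2: a=4 b=3119/3075 c=-7882/1025 d=11302/3075
  seg 3: a=1 b=-10267/3075 c=684/205 d=-5471/9225
  seg 4: a=5 b=2054/3075 c=-2051/1025 d=2051/6150
S(9/2) = 12279/8200

Δ: Δ0=3, Δ1=5, Δ2=-3, Δ3=4/3, Δ4=-2
row 1: diag=4, rhs=12; c'=1/4, d'=3
row 2: denom=4−1·1/4=15/4; d'=(-48−1·3)/(15/4)=-68/5
row 3: denom=8−1·4/15=116/15; d'=(26−1·-68/5)/(116/15)=297/58
row 4: denom=10−3·45/116=1025/116; d'=(-20−3·297/58)/(1025/116)=-4102/1025
back: M4=-4102/1025
back: M3=297/58−45/116·-4102/1025=1368/205
back: M2=-68/5−4/15·1368/205=-15764/1025
back: M1=3−1/4·-15764/1025=7016/1025
M: M0=0, M1=7016/1025, M2=-15764/1025, M3=1368/205, M4=-4102/1025, M5=0
seg 0: a=-4, c=M0/2=0, d=(M1−M0)/(6·1)=3508/3075, b=Δ0−h0·(2M0+M1)/6=5717/3075
seg 1: a=-1, c=M1/2=3508/1025, d=(M2−M1)/(6·1)=-2278/615, b=Δ1−h1·(2M1+M2)/6=16241/3075
seg 2: a=4, c=M2/2=-7882/1025, d=(M3−M2)/(6·1)=11302/3075, b=Δ2−h2·(2M2+M3)/6=3119/3075
seg 3: a=1, c=M3/2=684/205, d=(M4−M3)/(6·3)=-5471/9225, b=Δ3−h3·(2M3+M4)/6=-10267/3075
seg 4: a=5, c=M4/2=-2051/1025, d=(M5−M4)/(6·2)=2051/6150, b=Δ4−h4·(2M4+M5)/6=2054/3075
t_q=9/2 → seg 3, τ=3/2; S=1+-10267/3075·τ+684/205·τ²+-5471/9225·τ³=12279/8200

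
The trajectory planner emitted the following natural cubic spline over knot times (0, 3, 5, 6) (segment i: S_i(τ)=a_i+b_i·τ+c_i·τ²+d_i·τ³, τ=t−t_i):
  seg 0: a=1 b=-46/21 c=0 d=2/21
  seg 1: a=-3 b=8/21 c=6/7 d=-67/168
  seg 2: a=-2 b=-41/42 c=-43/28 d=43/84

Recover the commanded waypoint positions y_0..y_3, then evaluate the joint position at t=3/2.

y_0=1 y_1=-3 y_2=-2 y_3=-4
S(3/2) = -55/28

y_0 = S_0(0) = a_0 = 1
y_1 = S_1(0) = a_1 = -3
y_2 = S_2(0) = a_2 = -2
y_3 = S_2(1) = -4
t_q=3/2 is in segment 0 (τ=3/2); S_0(τ)=-55/28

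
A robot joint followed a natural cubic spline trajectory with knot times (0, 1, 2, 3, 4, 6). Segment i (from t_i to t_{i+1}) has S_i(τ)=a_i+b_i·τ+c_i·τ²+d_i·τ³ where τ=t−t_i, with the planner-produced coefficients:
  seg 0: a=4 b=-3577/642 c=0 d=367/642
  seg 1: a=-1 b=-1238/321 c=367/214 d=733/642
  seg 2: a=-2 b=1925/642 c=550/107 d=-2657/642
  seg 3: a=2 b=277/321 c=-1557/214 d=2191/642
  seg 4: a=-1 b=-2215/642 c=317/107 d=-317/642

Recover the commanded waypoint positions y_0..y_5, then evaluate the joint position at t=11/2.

y_0=4 y_1=-1 y_2=-2 y_3=2 y_4=-1 y_5=0
S(11/2) = -2013/1712

y_0 = S_0(0) = a_0 = 4
y_1 = S_1(0) = a_1 = -1
y_2 = S_2(0) = a_2 = -2
y_3 = S_3(0) = a_3 = 2
y_4 = S_4(0) = a_4 = -1
y_5 = S_4(2) = 0
t_q=11/2 is in segment 4 (τ=3/2); S_4(τ)=-2013/1712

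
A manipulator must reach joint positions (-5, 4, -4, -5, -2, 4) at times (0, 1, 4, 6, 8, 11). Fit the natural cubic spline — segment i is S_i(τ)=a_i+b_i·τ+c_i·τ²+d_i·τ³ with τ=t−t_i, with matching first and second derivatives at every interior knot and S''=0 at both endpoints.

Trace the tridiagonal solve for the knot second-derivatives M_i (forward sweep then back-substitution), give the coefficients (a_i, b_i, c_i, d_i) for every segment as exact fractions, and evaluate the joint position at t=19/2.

Δ: Δ0=9, Δ1=-8/3, Δ2=-1/2, Δ3=3/2, Δ4=2
row 1: diag=8, rhs=-70; c'=3/8, d'=-35/4
row 2: denom=10−3·3/8=71/8; d'=(13−3·-35/4)/(71/8)=314/71
row 3: denom=8−2·16/71=536/71; d'=(12−2·314/71)/(536/71)=28/67
row 4: denom=10−2·71/268=1269/134; d'=(3−2·28/67)/(1269/134)=290/1269
back: M4=290/1269
back: M3=28/67−71/268·290/1269=907/2538
back: M2=314/71−16/71·907/2538=5510/1269
back: M1=-35/4−3/8·5510/1269=-4390/423
M: M0=0, M1=-4390/423, M2=5510/1269, M3=907/2538, M4=290/1269, M5=0
seg 0: a=-5, c=M0/2=0, d=(M1−M0)/(6·1)=-2195/1269, b=Δ0−h0·(2M0+M1)/6=13616/1269
seg 1: a=4, c=M1/2=-2195/423, d=(M2−M1)/(6·3)=9340/11421, b=Δ1−h1·(2M1+M2)/6=7031/1269
seg 2: a=-4, c=M2/2=2755/1269, d=(M3−M2)/(6·2)=-3371/10152, b=Δ2−h2·(2M2+M3)/6=-4459/1269
seg 3: a=-5, c=M3/2=907/5076, d=(M4−M3)/(6·2)=-109/10152, b=Δ3−h3·(2M3+M4)/6=1003/846
seg 4: a=-2, c=M4/2=145/1269, d=(M5−M4)/(6·3)=-145/11421, b=Δ4−h4·(2M4+M5)/6=2248/1269
t_q=19/2 → seg 4, τ=3/2; S=-2+2248/1269·τ+145/1269·τ²+-145/11421·τ³=983/1128

  seg 0: a=-5 b=13616/1269 c=0 d=-2195/1269
  seg 1: a=4 b=7031/1269 c=-2195/423 d=9340/11421
  seg 2: a=-4 b=-4459/1269 c=2755/1269 d=-3371/10152
  seg 3: a=-5 b=1003/846 c=907/5076 d=-109/10152
  seg 4: a=-2 b=2248/1269 c=145/1269 d=-145/11421
S(19/2) = 983/1128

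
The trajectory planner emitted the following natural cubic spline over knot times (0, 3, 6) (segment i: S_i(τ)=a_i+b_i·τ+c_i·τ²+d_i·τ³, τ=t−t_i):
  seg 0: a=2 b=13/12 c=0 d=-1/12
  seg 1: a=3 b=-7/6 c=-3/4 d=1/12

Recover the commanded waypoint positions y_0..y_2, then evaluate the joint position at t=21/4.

y_0 = S_0(0) = a_0 = 2
y_1 = S_1(0) = a_1 = 3
y_2 = S_1(3) = -5
t_q=21/4 is in segment 1 (τ=9/4); S_1(τ)=-633/256

y_0=2 y_1=3 y_2=-5
S(21/4) = -633/256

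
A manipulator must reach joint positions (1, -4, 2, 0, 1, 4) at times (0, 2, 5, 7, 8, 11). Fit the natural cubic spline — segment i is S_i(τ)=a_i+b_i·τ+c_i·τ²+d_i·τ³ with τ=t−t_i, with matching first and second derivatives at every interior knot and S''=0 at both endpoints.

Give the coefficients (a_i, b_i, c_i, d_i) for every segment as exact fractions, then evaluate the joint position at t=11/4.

Δ: Δ0=-5/2, Δ1=2, Δ2=-1, Δ3=1, Δ4=1
row 1: diag=10, rhs=27; c'=3/10, d'=27/10
row 2: denom=10−3·3/10=91/10; d'=(-18−3·27/10)/(91/10)=-261/91
row 3: denom=6−2·20/91=506/91; d'=(12−2·-261/91)/(506/91)=807/253
row 4: denom=8−1·91/506=3957/506; d'=(0−1·807/253)/(3957/506)=-538/1319
back: M4=-538/1319
back: M3=807/253−91/506·-538/1319=4304/1319
back: M2=-261/91−20/91·4304/1319=-4729/1319
back: M1=27/10−3/10·-4729/1319=4980/1319
M: M0=0, M1=4980/1319, M2=-4729/1319, M3=4304/1319, M4=-538/1319, M5=0
seg 0: a=1, c=M0/2=0, d=(M1−M0)/(6·2)=415/1319, b=Δ0−h0·(2M0+M1)/6=-9915/2638
seg 1: a=-4, c=M1/2=2490/1319, d=(M2−M1)/(6·3)=-9709/23742, b=Δ1−h1·(2M1+M2)/6=45/2638
seg 2: a=2, c=M2/2=-4729/2638, d=(M3−M2)/(6·2)=3011/5276, b=Δ2−h2·(2M2+M3)/6=399/1319
seg 3: a=0, c=M3/2=2152/1319, d=(M4−M3)/(6·1)=-807/1319, b=Δ3−h3·(2M3+M4)/6=-26/1319
seg 4: a=1, c=M4/2=-269/1319, d=(M5−M4)/(6·3)=269/11871, b=Δ4−h4·(2M4+M5)/6=1857/1319
t_q=11/4 → seg 1, τ=3/4; S=-4+45/2638·τ+2490/1319·τ²+-9709/23742·τ³=-523015/168832

  seg 0: a=1 b=-9915/2638 c=0 d=415/1319
  seg 1: a=-4 b=45/2638 c=2490/1319 d=-9709/23742
  seg 2: a=2 b=399/1319 c=-4729/2638 d=3011/5276
  seg 3: a=0 b=-26/1319 c=2152/1319 d=-807/1319
  seg 4: a=1 b=1857/1319 c=-269/1319 d=269/11871
S(11/4) = -523015/168832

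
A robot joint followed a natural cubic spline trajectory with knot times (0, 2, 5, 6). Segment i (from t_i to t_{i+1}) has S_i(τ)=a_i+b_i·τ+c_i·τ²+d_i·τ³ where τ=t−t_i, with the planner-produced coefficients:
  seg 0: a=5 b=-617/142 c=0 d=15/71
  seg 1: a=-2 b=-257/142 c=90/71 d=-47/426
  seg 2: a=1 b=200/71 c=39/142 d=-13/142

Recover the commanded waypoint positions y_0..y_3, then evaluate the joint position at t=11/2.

y_0=5 y_1=-2 y_2=1 y_3=4
S(11/2) = 2801/1136

y_0 = S_0(0) = a_0 = 5
y_1 = S_1(0) = a_1 = -2
y_2 = S_2(0) = a_2 = 1
y_3 = S_2(1) = 4
t_q=11/2 is in segment 2 (τ=1/2); S_2(τ)=2801/1136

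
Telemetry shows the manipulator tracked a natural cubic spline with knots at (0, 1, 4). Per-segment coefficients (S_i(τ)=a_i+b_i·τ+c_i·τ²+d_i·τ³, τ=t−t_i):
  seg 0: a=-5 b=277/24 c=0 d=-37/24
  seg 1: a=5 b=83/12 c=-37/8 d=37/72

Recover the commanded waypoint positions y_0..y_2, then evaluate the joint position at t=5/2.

y_0=-5 y_1=5 y_2=-2
S(5/2) = 429/64

y_0 = S_0(0) = a_0 = -5
y_1 = S_1(0) = a_1 = 5
y_2 = S_1(3) = -2
t_q=5/2 is in segment 1 (τ=3/2); S_1(τ)=429/64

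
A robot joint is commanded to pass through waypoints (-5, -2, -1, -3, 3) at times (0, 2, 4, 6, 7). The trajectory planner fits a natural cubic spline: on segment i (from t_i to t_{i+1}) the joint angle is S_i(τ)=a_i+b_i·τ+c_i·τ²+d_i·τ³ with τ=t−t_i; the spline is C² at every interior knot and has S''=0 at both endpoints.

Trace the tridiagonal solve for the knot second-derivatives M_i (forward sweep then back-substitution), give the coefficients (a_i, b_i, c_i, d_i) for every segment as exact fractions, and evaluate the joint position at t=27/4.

Δ: Δ0=3/2, Δ1=1/2, Δ2=-1, Δ3=6
row 1: diag=8, rhs=-6; c'=1/4, d'=-3/4
row 2: denom=8−2·1/4=15/2; d'=(-9−2·-3/4)/(15/2)=-1
row 3: denom=6−2·4/15=82/15; d'=(42−2·-1)/(82/15)=330/41
back: M3=330/41
back: M2=-1−4/15·330/41=-129/41
back: M1=-3/4−1/4·-129/41=3/82
M: M0=0, M1=3/82, M2=-129/41, M3=330/41, M4=0
seg 0: a=-5, c=M0/2=0, d=(M1−M0)/(6·2)=1/328, b=Δ0−h0·(2M0+M1)/6=61/41
seg 1: a=-2, c=M1/2=3/164, d=(M2−M1)/(6·2)=-87/328, b=Δ1−h1·(2M1+M2)/6=125/82
seg 2: a=-1, c=M2/2=-129/82, d=(M3−M2)/(6·2)=153/164, b=Δ2−h2·(2M2+M3)/6=-65/41
seg 3: a=-3, c=M3/2=165/41, d=(M4−M3)/(6·1)=-55/41, b=Δ3−h3·(2M3+M4)/6=136/41
t_q=27/4 → seg 3, τ=3/4; S=-3+136/41·τ+165/41·τ²+-55/41·τ³=3111/2624

  seg 0: a=-5 b=61/41 c=0 d=1/328
  seg 1: a=-2 b=125/82 c=3/164 d=-87/328
  seg 2: a=-1 b=-65/41 c=-129/82 d=153/164
  seg 3: a=-3 b=136/41 c=165/41 d=-55/41
S(27/4) = 3111/2624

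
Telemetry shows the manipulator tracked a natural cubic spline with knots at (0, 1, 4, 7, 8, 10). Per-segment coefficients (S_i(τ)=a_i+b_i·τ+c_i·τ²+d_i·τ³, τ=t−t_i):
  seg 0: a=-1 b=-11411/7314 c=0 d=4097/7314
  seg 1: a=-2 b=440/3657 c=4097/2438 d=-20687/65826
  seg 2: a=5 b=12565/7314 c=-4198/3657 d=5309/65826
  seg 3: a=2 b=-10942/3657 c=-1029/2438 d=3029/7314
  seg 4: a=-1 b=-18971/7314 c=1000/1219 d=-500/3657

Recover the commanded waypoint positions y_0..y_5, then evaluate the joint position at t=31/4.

y_0 = S_0(0) = a_0 = -1
y_1 = S_1(0) = a_1 = -2
y_2 = S_2(0) = a_2 = 5
y_3 = S_3(0) = a_3 = 2
y_4 = S_4(0) = a_4 = -1
y_5 = S_4(2) = -4
t_q=31/4 is in segment 3 (τ=3/4); S_3(τ)=-2081/6784

y_0=-1 y_1=-2 y_2=5 y_3=2 y_4=-1 y_5=-4
S(31/4) = -2081/6784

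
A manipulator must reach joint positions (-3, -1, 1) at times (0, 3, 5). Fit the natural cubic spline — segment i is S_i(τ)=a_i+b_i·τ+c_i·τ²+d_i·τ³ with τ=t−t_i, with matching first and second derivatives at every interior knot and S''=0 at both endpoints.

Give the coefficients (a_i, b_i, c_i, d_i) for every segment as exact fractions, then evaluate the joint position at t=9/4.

Δ: Δ0=2/3, Δ1=1
row 1: diag=10, rhs=2; c'=1/5, d'=1/5
back: M1=1/5
M: M0=0, M1=1/5, M2=0
seg 0: a=-3, c=M0/2=0, d=(M1−M0)/(6·3)=1/90, b=Δ0−h0·(2M0+M1)/6=17/30
seg 1: a=-1, c=M1/2=1/10, d=(M2−M1)/(6·2)=-1/60, b=Δ1−h1·(2M1+M2)/6=13/15
t_q=9/4 → seg 0, τ=9/4; S=-3+17/30·τ+0·τ²+1/90·τ³=-1023/640

  seg 0: a=-3 b=17/30 c=0 d=1/90
  seg 1: a=-1 b=13/15 c=1/10 d=-1/60
S(9/4) = -1023/640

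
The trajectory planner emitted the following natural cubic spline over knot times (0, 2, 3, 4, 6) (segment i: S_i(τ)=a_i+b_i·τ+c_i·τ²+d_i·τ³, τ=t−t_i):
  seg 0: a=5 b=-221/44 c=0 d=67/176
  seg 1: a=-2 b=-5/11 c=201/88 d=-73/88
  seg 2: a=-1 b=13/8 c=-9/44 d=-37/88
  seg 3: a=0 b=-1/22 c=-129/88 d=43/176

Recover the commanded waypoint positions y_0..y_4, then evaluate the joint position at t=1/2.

y_0 = S_0(0) = a_0 = 5
y_1 = S_1(0) = a_1 = -2
y_2 = S_2(0) = a_2 = -1
y_3 = S_3(0) = a_3 = 0
y_4 = S_3(2) = -4
t_q=1/2 is in segment 0 (τ=1/2); S_0(τ)=3571/1408

y_0=5 y_1=-2 y_2=-1 y_3=0 y_4=-4
S(1/2) = 3571/1408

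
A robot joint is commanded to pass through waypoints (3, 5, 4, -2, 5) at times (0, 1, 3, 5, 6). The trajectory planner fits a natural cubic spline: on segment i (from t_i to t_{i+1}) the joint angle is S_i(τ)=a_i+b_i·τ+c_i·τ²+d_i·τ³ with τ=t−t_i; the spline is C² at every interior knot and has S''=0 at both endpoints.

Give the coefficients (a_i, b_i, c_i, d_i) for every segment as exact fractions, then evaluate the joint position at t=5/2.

Δ: Δ0=2, Δ1=-1/2, Δ2=-3, Δ3=7
row 1: diag=6, rhs=-15; c'=1/3, d'=-5/2
row 2: denom=8−2·1/3=22/3; d'=(-15−2·-5/2)/(22/3)=-15/11
row 3: denom=6−2·3/11=60/11; d'=(60−2·-15/11)/(60/11)=23/2
back: M3=23/2
back: M2=-15/11−3/11·23/2=-9/2
back: M1=-5/2−1/3·-9/2=-1
M: M0=0, M1=-1, M2=-9/2, M3=23/2, M4=0
seg 0: a=3, c=M0/2=0, d=(M1−M0)/(6·1)=-1/6, b=Δ0−h0·(2M0+M1)/6=13/6
seg 1: a=5, c=M1/2=-1/2, d=(M2−M1)/(6·2)=-7/24, b=Δ1−h1·(2M1+M2)/6=5/3
seg 2: a=4, c=M2/2=-9/4, d=(M3−M2)/(6·2)=4/3, b=Δ2−h2·(2M2+M3)/6=-23/6
seg 3: a=-2, c=M3/2=23/4, d=(M4−M3)/(6·1)=-23/12, b=Δ3−h3·(2M3+M4)/6=19/6
t_q=5/2 → seg 1, τ=3/2; S=5+5/3·τ+-1/2·τ²+-7/24·τ³=345/64

  seg 0: a=3 b=13/6 c=0 d=-1/6
  seg 1: a=5 b=5/3 c=-1/2 d=-7/24
  seg 2: a=4 b=-23/6 c=-9/4 d=4/3
  seg 3: a=-2 b=19/6 c=23/4 d=-23/12
S(5/2) = 345/64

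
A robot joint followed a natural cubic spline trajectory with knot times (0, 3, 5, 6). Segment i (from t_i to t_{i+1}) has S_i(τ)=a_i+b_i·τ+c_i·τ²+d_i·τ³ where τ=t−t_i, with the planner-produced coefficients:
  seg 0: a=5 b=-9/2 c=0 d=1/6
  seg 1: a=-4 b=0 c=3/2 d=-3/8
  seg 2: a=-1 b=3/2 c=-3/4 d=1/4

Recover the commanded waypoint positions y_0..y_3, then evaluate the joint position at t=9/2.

y_0=5 y_1=-4 y_2=-1 y_3=0
S(9/2) = -121/64

y_0 = S_0(0) = a_0 = 5
y_1 = S_1(0) = a_1 = -4
y_2 = S_2(0) = a_2 = -1
y_3 = S_2(1) = 0
t_q=9/2 is in segment 1 (τ=3/2); S_1(τ)=-121/64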